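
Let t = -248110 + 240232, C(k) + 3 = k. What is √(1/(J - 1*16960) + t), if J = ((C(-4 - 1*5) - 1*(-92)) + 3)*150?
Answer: I*√160239312310/4510 ≈ 88.758*I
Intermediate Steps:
C(k) = -3 + k
J = 12450 (J = (((-3 + (-4 - 1*5)) - 1*(-92)) + 3)*150 = (((-3 + (-4 - 5)) + 92) + 3)*150 = (((-3 - 9) + 92) + 3)*150 = ((-12 + 92) + 3)*150 = (80 + 3)*150 = 83*150 = 12450)
t = -7878
√(1/(J - 1*16960) + t) = √(1/(12450 - 1*16960) - 7878) = √(1/(12450 - 16960) - 7878) = √(1/(-4510) - 7878) = √(-1/4510 - 7878) = √(-35529781/4510) = I*√160239312310/4510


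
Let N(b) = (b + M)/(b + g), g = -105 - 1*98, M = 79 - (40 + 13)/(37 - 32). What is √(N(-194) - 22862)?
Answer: I*√90080177370/1985 ≈ 151.2*I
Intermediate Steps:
M = 342/5 (M = 79 - 53/5 = 342/5 ≈ 68.400)
g = -203 (g = -105 - 98 = -203)
N(b) = (342/5 + b)/(-203 + b) (N(b) = (b + 342/5)/(b - 203) = (342/5 + b)/(-203 + b))
√(N(-194) - 22862) = √((342/5 - 194)/(-203 - 194) - 22862) = √(-628/5/(-397) - 22862) = √(-1/397*(-628/5) - 22862) = √(628/1985 - 22862) = √(-45380442/1985) = I*√90080177370/1985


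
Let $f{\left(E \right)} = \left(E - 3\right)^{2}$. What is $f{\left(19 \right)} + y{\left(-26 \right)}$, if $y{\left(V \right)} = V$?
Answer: $230$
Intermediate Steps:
$f{\left(E \right)} = \left(-3 + E\right)^{2}$
$f{\left(19 \right)} + y{\left(-26 \right)} = \left(-3 + 19\right)^{2} - 26 = 16^{2} - 26 = 256 - 26 = 230$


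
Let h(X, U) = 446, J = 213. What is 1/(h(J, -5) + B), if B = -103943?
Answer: -1/103497 ≈ -9.6621e-6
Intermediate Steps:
1/(h(J, -5) + B) = 1/(446 - 103943) = 1/(-103497) = -1/103497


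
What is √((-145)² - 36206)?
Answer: I*√15181 ≈ 123.21*I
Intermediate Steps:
√((-145)² - 36206) = √(21025 - 36206) = √(-15181) = I*√15181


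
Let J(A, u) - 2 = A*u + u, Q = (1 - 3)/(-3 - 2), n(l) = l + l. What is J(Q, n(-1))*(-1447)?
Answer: 5788/5 ≈ 1157.6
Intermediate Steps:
n(l) = 2*l
Q = 2/5 (Q = -2/(-5) = -2*(-1/5) = 2/5 ≈ 0.40000)
J(A, u) = 2 + u + A*u (J(A, u) = 2 + (A*u + u) = 2 + (u + A*u) = 2 + u + A*u)
J(Q, n(-1))*(-1447) = (2 + 2*(-1) + 2*(2*(-1))/5)*(-1447) = (2 - 2 + (2/5)*(-2))*(-1447) = (2 - 2 - 4/5)*(-1447) = -4/5*(-1447) = 5788/5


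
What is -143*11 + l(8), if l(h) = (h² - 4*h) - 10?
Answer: -1551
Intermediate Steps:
l(h) = -10 + h² - 4*h
-143*11 + l(8) = -143*11 + (-10 + 8² - 4*8) = -1573 + (-10 + 64 - 32) = -1573 + 22 = -1551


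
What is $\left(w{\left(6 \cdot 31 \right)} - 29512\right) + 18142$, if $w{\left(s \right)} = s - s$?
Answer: $-11370$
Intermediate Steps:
$w{\left(s \right)} = 0$
$\left(w{\left(6 \cdot 31 \right)} - 29512\right) + 18142 = \left(0 - 29512\right) + 18142 = -29512 + 18142 = -11370$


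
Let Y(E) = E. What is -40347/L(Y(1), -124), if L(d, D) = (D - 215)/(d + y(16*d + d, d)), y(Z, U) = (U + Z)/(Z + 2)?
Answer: 497613/2147 ≈ 231.77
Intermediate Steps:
y(Z, U) = (U + Z)/(2 + Z)
L(d, D) = (-215 + D)/(d + 18*d/(2 + 17*d)) (L(d, D) = (D - 215)/(d + (d + (16*d + d))/(2 + (16*d + d))) = (-215 + D)/(d + (d + 17*d)/(2 + 17*d)) = (-215 + D)/(d + (18*d)/(2 + 17*d)) = (-215 + D)/(d + 18*d/(2 + 17*d)))
-40347/L(Y(1), -124) = -40347*(20 + 17*1)/((-215 - 124)*(2 + 17*1)) = -40347*(-(20 + 17)/(339*(2 + 17))) = -40347/(1*(-339)*19/37) = -40347/(1*(1/37)*(-339)*19) = -40347/(-6441/37) = -40347*(-37/6441) = 497613/2147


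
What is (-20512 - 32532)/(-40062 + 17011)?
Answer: 596/259 ≈ 2.3012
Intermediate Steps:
(-20512 - 32532)/(-40062 + 17011) = -53044/(-23051) = -53044*(-1/23051) = 596/259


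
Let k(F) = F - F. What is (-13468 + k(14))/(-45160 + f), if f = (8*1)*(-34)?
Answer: 3367/11358 ≈ 0.29644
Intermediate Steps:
f = -272 (f = 8*(-34) = -272)
k(F) = 0
(-13468 + k(14))/(-45160 + f) = (-13468 + 0)/(-45160 - 272) = -13468/(-45432) = -13468*(-1/45432) = 3367/11358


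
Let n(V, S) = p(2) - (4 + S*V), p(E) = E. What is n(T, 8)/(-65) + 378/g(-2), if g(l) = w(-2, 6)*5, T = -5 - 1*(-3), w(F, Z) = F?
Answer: -2471/65 ≈ -38.015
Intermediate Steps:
T = -2 (T = -5 + 3 = -2)
n(V, S) = -2 - S*V (n(V, S) = 2 - (4 + S*V) = 2 + (-4 - S*V) = -2 - S*V)
g(l) = -10 (g(l) = -2*5 = -10)
n(T, 8)/(-65) + 378/g(-2) = (-2 - 1*8*(-2))/(-65) + 378/(-10) = (-2 + 16)*(-1/65) + 378*(-⅒) = 14*(-1/65) - 189/5 = -14/65 - 189/5 = -2471/65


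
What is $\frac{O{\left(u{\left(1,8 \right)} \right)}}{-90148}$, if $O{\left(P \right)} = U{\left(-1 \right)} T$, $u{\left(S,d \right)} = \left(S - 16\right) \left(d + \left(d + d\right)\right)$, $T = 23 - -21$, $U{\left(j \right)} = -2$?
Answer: $\frac{22}{22537} \approx 0.00097617$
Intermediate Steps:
$T = 44$ ($T = 23 + 21 = 44$)
$u{\left(S,d \right)} = 3 d \left(-16 + S\right)$ ($u{\left(S,d \right)} = \left(-16 + S\right) \left(d + 2 d\right) = \left(-16 + S\right) 3 d = 3 d \left(-16 + S\right)$)
$O{\left(P \right)} = -88$ ($O{\left(P \right)} = \left(-2\right) 44 = -88$)
$\frac{O{\left(u{\left(1,8 \right)} \right)}}{-90148} = - \frac{88}{-90148} = \left(-88\right) \left(- \frac{1}{90148}\right) = \frac{22}{22537}$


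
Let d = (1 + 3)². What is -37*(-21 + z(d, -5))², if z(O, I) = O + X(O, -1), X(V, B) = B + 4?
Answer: -148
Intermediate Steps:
X(V, B) = 4 + B
d = 16 (d = 4² = 16)
z(O, I) = 3 + O (z(O, I) = O + (4 - 1) = O + 3 = 3 + O)
-37*(-21 + z(d, -5))² = -37*(-21 + (3 + 16))² = -37*(-21 + 19)² = -37*(-2)² = -37*4 = -148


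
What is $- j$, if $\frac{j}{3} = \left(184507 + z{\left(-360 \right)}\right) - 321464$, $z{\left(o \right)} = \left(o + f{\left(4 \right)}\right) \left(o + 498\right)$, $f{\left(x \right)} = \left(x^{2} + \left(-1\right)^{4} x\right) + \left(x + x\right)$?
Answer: $548319$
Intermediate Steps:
$f{\left(x \right)} = x^{2} + 3 x$ ($f{\left(x \right)} = \left(x^{2} + 1 x\right) + 2 x = \left(x^{2} + x\right) + 2 x = \left(x + x^{2}\right) + 2 x = x^{2} + 3 x$)
$z{\left(o \right)} = \left(28 + o\right) \left(498 + o\right)$ ($z{\left(o \right)} = \left(o + 4 \left(3 + 4\right)\right) \left(o + 498\right) = \left(o + 4 \cdot 7\right) \left(498 + o\right) = \left(o + 28\right) \left(498 + o\right) = \left(28 + o\right) \left(498 + o\right)$)
$j = -548319$ ($j = 3 \left(\left(184507 + \left(13944 + \left(-360\right)^{2} + 526 \left(-360\right)\right)\right) - 321464\right) = 3 \left(\left(184507 + \left(13944 + 129600 - 189360\right)\right) - 321464\right) = 3 \left(\left(184507 - 45816\right) - 321464\right) = 3 \left(138691 - 321464\right) = 3 \left(-182773\right) = -548319$)
$- j = \left(-1\right) \left(-548319\right) = 548319$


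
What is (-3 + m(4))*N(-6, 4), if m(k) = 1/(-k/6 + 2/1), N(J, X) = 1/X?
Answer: -9/16 ≈ -0.56250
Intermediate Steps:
m(k) = 1/(2 - k/6) (m(k) = 1/(-k*(1/6) + 2*1) = 1/(-k/6 + 2) = 1/(2 - k/6))
(-3 + m(4))*N(-6, 4) = (-3 - 6/(-12 + 4))/4 = (-3 - 6/(-8))*(1/4) = (-3 - 6*(-1/8))*(1/4) = (-3 + 3/4)*(1/4) = -9/4*1/4 = -9/16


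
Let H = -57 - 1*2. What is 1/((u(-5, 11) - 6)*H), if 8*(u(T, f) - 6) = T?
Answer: 8/295 ≈ 0.027119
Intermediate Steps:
u(T, f) = 6 + T/8
H = -59 (H = -57 - 2 = -59)
1/((u(-5, 11) - 6)*H) = 1/(((6 + (1/8)*(-5)) - 6)*(-59)) = 1/(((6 - 5/8) - 6)*(-59)) = 1/((43/8 - 6)*(-59)) = 1/(-5/8*(-59)) = 1/(295/8) = 8/295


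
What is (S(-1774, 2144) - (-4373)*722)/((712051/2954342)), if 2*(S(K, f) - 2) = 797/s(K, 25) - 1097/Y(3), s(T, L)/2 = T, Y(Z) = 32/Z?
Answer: 264755034994420721/20210855584 ≈ 1.3100e+7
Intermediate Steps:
s(T, L) = 2*T
S(K, f) = -3163/64 + 797/(4*K) (S(K, f) = 2 + (797/((2*K)) - 1097/(32/3))/2 = 2 + (797*(1/(2*K)) - 1097/(32*(⅓)))/2 = 2 + (797/(2*K) - 1097/32/3)/2 = 2 + (797/(2*K) - 1097*3/32)/2 = 2 + (797/(2*K) - 3291/32)/2 = 2 + (-3291/32 + 797/(2*K))/2 = 2 + (-3291/64 + 797/(4*K)) = -3163/64 + 797/(4*K))
(S(-1774, 2144) - (-4373)*722)/((712051/2954342)) = ((1/64)*(12752 - 3163*(-1774))/(-1774) - (-4373)*722)/((712051/2954342)) = ((1/64)*(-1/1774)*(12752 + 5611162) - 1*(-3157306))/((712051*(1/2954342))) = ((1/64)*(-1/1774)*5623914 + 3157306)/(712051/2954342) = (-2811957/56768 + 3157306)*(2954342/712051) = (179231135051/56768)*(2954342/712051) = 264755034994420721/20210855584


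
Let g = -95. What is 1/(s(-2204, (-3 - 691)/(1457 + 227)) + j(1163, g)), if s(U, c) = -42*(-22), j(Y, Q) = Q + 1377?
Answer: 1/2206 ≈ 0.00045331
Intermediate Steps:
j(Y, Q) = 1377 + Q
s(U, c) = 924
1/(s(-2204, (-3 - 691)/(1457 + 227)) + j(1163, g)) = 1/(924 + (1377 - 95)) = 1/(924 + 1282) = 1/2206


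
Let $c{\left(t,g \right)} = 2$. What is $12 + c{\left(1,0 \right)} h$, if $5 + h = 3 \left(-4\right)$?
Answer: $-22$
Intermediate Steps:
$h = -17$ ($h = -5 + 3 \left(-4\right) = -5 - 12 = -17$)
$12 + c{\left(1,0 \right)} h = 12 + 2 \left(-17\right) = 12 - 34 = -22$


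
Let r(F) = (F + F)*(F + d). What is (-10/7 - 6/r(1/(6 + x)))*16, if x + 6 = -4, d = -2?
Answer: -2272/21 ≈ -108.19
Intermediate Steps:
x = -10 (x = -6 - 4 = -10)
r(F) = 2*F*(-2 + F) (r(F) = (F + F)*(F - 2) = (2*F)*(-2 + F) = 2*F*(-2 + F))
(-10/7 - 6/r(1/(6 + x)))*16 = (-10/7 - 6*(6 - 10)/(2*(-2 + 1/(6 - 10))))*16 = (-10*1/7 - 6*(-2/(-2 + 1/(-4))))*16 = (-10/7 - 6*(-2/(-2 - 1/4)))*16 = (-10/7 - 6/(2*(-1/4)*(-9/4)))*16 = (-10/7 - 6/9/8)*16 = (-10/7 - 6*8/9)*16 = (-10/7 - 16/3)*16 = -142/21*16 = -2272/21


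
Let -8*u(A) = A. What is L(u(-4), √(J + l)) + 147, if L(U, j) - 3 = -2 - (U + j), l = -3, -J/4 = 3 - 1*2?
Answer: 295/2 - I*√7 ≈ 147.5 - 2.6458*I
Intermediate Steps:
J = -4 (J = -4*(3 - 1*2) = -4*(3 - 2) = -4*1 = -4)
u(A) = -A/8
L(U, j) = 1 - U - j (L(U, j) = 3 + (-2 - (U + j)) = 3 + (-2 + (-U - j)) = 3 + (-2 - U - j) = 1 - U - j)
L(u(-4), √(J + l)) + 147 = (1 - (-1)*(-4)/8 - √(-4 - 3)) + 147 = (1 - 1*½ - √(-7)) + 147 = (1 - ½ - I*√7) + 147 = (½ - I*√7) + 147 = 295/2 - I*√7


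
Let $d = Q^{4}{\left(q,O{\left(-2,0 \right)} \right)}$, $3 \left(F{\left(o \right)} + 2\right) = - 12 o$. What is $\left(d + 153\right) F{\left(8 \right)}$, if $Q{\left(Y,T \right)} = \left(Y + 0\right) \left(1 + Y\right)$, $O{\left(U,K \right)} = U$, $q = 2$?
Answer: $-49266$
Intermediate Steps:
$Q{\left(Y,T \right)} = Y \left(1 + Y\right)$
$F{\left(o \right)} = -2 - 4 o$ ($F{\left(o \right)} = -2 + \frac{\left(-12\right) o}{3} = -2 - 4 o$)
$d = 1296$ ($d = \left(2 \left(1 + 2\right)\right)^{4} = \left(2 \cdot 3\right)^{4} = 6^{4} = 1296$)
$\left(d + 153\right) F{\left(8 \right)} = \left(1296 + 153\right) \left(-2 - 32\right) = 1449 \left(-2 - 32\right) = 1449 \left(-34\right) = -49266$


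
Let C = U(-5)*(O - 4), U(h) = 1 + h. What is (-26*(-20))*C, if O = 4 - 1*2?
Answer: 4160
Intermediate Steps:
O = 2 (O = 4 - 2 = 2)
C = 8 (C = (1 - 5)*(2 - 4) = -4*(-2) = 8)
(-26*(-20))*C = -26*(-20)*8 = 520*8 = 4160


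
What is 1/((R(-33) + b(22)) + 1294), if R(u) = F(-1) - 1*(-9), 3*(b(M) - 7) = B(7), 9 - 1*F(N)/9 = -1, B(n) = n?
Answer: 3/4207 ≈ 0.00071310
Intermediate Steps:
F(N) = 90 (F(N) = 81 - 9*(-1) = 81 + 9 = 90)
b(M) = 28/3 (b(M) = 7 + (⅓)*7 = 7 + 7/3 = 28/3)
R(u) = 99 (R(u) = 90 - 1*(-9) = 90 + 9 = 99)
1/((R(-33) + b(22)) + 1294) = 1/((99 + 28/3) + 1294) = 1/(325/3 + 1294) = 1/(4207/3) = 3/4207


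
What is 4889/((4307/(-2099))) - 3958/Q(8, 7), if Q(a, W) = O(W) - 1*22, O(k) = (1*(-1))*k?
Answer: -280551213/124903 ≈ -2246.2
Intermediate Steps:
O(k) = -k
Q(a, W) = -22 - W (Q(a, W) = -W - 1*22 = -W - 22 = -22 - W)
4889/((4307/(-2099))) - 3958/Q(8, 7) = 4889/((4307/(-2099))) - 3958/(-22 - 1*7) = 4889/((4307*(-1/2099))) - 3958/(-22 - 7) = 4889/(-4307/2099) - 3958/(-29) = 4889*(-2099/4307) - 3958*(-1/29) = -10262011/4307 + 3958/29 = -280551213/124903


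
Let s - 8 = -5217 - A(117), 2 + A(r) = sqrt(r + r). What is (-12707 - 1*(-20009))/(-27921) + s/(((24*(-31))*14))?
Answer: 23109005/96941712 + sqrt(26)/3472 ≈ 0.23985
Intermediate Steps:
A(r) = -2 + sqrt(2)*sqrt(r) (A(r) = -2 + sqrt(r + r) = -2 + sqrt(2*r) = -2 + sqrt(2)*sqrt(r))
s = -5207 - 3*sqrt(26) (s = 8 + (-5217 - (-2 + sqrt(2)*sqrt(117))) = 8 + (-5217 - (-2 + sqrt(2)*(3*sqrt(13)))) = 8 + (-5217 - (-2 + 3*sqrt(26))) = 8 + (-5217 + (2 - 3*sqrt(26))) = 8 + (-5215 - 3*sqrt(26)) = -5207 - 3*sqrt(26) ≈ -5222.3)
(-12707 - 1*(-20009))/(-27921) + s/(((24*(-31))*14)) = (-12707 - 1*(-20009))/(-27921) + (-5207 - 3*sqrt(26))/(((24*(-31))*14)) = (-12707 + 20009)*(-1/27921) + (-5207 - 3*sqrt(26))/((-744*14)) = 7302*(-1/27921) + (-5207 - 3*sqrt(26))/(-10416) = -2434/9307 + (-5207 - 3*sqrt(26))*(-1/10416) = -2434/9307 + (5207/10416 + sqrt(26)/3472) = 23109005/96941712 + sqrt(26)/3472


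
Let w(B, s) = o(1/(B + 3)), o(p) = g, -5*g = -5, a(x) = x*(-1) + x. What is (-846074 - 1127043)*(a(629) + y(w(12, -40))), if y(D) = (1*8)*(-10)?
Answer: 157849360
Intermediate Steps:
a(x) = 0 (a(x) = -x + x = 0)
g = 1 (g = -⅕*(-5) = 1)
o(p) = 1
w(B, s) = 1
y(D) = -80 (y(D) = 8*(-10) = -80)
(-846074 - 1127043)*(a(629) + y(w(12, -40))) = (-846074 - 1127043)*(0 - 80) = -1973117*(-80) = 157849360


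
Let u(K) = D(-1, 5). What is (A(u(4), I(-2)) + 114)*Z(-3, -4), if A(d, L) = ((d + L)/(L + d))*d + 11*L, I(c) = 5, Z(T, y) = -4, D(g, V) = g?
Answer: -672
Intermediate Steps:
u(K) = -1
A(d, L) = d + 11*L (A(d, L) = ((L + d)/(L + d))*d + 11*L = 1*d + 11*L = d + 11*L)
(A(u(4), I(-2)) + 114)*Z(-3, -4) = ((-1 + 11*5) + 114)*(-4) = ((-1 + 55) + 114)*(-4) = (54 + 114)*(-4) = 168*(-4) = -672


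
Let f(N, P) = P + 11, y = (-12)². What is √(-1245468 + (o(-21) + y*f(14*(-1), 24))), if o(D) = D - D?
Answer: 2*I*√310107 ≈ 1113.7*I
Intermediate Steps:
y = 144
f(N, P) = 11 + P
o(D) = 0
√(-1245468 + (o(-21) + y*f(14*(-1), 24))) = √(-1245468 + (0 + 144*(11 + 24))) = √(-1245468 + (0 + 144*35)) = √(-1245468 + (0 + 5040)) = √(-1245468 + 5040) = √(-1240428) = 2*I*√310107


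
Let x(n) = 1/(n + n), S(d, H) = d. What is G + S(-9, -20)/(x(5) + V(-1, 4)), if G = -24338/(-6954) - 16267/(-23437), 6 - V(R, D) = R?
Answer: 16931189642/5785821879 ≈ 2.9263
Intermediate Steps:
V(R, D) = 6 - R
x(n) = 1/(2*n)
G = 341765212/81490449 (G = -24338*(-1/6954) - 16267*(-1/23437) = 12169/3477 + 16267/23437 = 341765212/81490449 ≈ 4.1939)
G + S(-9, -20)/(x(5) + V(-1, 4)) = 341765212/81490449 - 9/((½)/5 + (6 - 1*(-1))) = 341765212/81490449 - 9/((½)*(⅕) + (6 + 1)) = 341765212/81490449 - 9/(⅒ + 7) = 341765212/81490449 - 9/(71/10) = 341765212/81490449 + (10/71)*(-9) = 341765212/81490449 - 90/71 = 16931189642/5785821879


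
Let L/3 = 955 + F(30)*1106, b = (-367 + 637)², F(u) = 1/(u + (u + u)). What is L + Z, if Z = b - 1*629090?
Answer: -8299322/15 ≈ -5.5329e+5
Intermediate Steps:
F(u) = 1/(3*u) (F(u) = 1/(u + 2*u) = 1/(3*u))
b = 72900 (b = 270² = 72900)
L = 43528/15 (L = 3*(955 + ((⅓)/30)*1106) = 3*(955 + ((⅓)*(1/30))*1106) = 3*(955 + (1/90)*1106) = 3*(955 + 553/45) = 3*(43528/45) = 43528/15 ≈ 2901.9)
Z = -556190 (Z = 72900 - 1*629090 = 72900 - 629090 = -556190)
L + Z = 43528/15 - 556190 = -8299322/15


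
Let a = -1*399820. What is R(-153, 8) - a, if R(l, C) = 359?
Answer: 400179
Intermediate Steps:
a = -399820
R(-153, 8) - a = 359 - 1*(-399820) = 359 + 399820 = 400179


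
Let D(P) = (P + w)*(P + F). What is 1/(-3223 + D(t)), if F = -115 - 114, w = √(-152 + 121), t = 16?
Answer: I/(-6631*I + 213*√31) ≈ -0.00014613 + 2.6135e-5*I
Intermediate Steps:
w = I*√31 (w = √(-31) = I*√31 ≈ 5.5678*I)
F = -229
D(P) = (-229 + P)*(P + I*√31) (D(P) = (P + I*√31)*(P - 229) = (P + I*√31)*(-229 + P) = (-229 + P)*(P + I*√31))
1/(-3223 + D(t)) = 1/(-3223 + (16² - 229*16 - 229*I*√31 + I*16*√31)) = 1/(-3223 + (256 - 3664 - 229*I*√31 + 16*I*√31)) = 1/(-3223 + (-3408 - 213*I*√31)) = 1/(-6631 - 213*I*√31)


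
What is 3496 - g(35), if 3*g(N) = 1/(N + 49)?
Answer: 880991/252 ≈ 3496.0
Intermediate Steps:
g(N) = 1/(3*(49 + N)) (g(N) = 1/(3*(N + 49)) = 1/(3*(49 + N)))
3496 - g(35) = 3496 - 1/(3*(49 + 35)) = 3496 - 1/(3*84) = 3496 - 1*1/252 = 3496 - 1/252 = 880991/252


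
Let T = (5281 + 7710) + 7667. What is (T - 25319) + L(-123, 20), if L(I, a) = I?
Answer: -4784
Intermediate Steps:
T = 20658 (T = 12991 + 7667 = 20658)
(T - 25319) + L(-123, 20) = (20658 - 25319) - 123 = -4661 - 123 = -4784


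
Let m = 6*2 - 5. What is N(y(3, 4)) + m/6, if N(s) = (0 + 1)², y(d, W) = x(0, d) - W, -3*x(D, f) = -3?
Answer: 13/6 ≈ 2.1667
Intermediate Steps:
x(D, f) = 1 (x(D, f) = -⅓*(-3) = 1)
y(d, W) = 1 - W
N(s) = 1 (N(s) = 1² = 1)
m = 7 (m = 12 - 5 = 7)
N(y(3, 4)) + m/6 = 1 + 7/6 = 13/6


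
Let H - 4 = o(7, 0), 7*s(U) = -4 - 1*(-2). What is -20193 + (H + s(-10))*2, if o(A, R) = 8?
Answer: -141187/7 ≈ -20170.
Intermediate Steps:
s(U) = -2/7 (s(U) = (-4 - 1*(-2))/7 = (-4 + 2)/7 = (1/7)*(-2) = -2/7)
H = 12 (H = 4 + 8 = 12)
-20193 + (H + s(-10))*2 = -20193 + (12 - 2/7)*2 = -20193 + (82/7)*2 = -20193 + 164/7 = -141187/7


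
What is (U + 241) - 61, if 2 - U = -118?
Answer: 300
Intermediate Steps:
U = 120 (U = 2 - 1*(-118) = 2 + 118 = 120)
(U + 241) - 61 = (120 + 241) - 61 = 361 - 61 = 300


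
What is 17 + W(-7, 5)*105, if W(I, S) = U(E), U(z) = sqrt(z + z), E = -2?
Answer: 17 + 210*I ≈ 17.0 + 210.0*I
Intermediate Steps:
U(z) = sqrt(2)*sqrt(z) (U(z) = sqrt(2*z) = sqrt(2)*sqrt(z))
W(I, S) = 2*I (W(I, S) = sqrt(2)*sqrt(-2) = sqrt(2)*(I*sqrt(2)) = 2*I)
17 + W(-7, 5)*105 = 17 + (2*I)*105 = 17 + 210*I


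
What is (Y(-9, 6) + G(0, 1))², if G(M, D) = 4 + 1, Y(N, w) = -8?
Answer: 9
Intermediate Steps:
G(M, D) = 5
(Y(-9, 6) + G(0, 1))² = (-8 + 5)² = (-3)² = 9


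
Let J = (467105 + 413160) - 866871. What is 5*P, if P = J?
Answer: 66970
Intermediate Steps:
J = 13394 (J = 880265 - 866871 = 13394)
P = 13394
5*P = 5*13394 = 66970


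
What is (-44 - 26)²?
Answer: 4900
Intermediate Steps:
(-44 - 26)² = (-70)² = 4900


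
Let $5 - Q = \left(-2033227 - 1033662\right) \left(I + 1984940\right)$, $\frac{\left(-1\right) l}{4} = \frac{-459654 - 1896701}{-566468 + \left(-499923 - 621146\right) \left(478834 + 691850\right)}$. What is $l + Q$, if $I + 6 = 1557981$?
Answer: $\frac{3565094230530059525042685}{328104526916} \approx 1.0866 \cdot 10^{13}$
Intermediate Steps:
$I = 1557975$ ($I = -6 + 1557981 = 1557975$)
$l = - \frac{2356355}{328104526916}$ ($l = - 4 \frac{-459654 - 1896701}{-566468 + \left(-499923 - 621146\right) \left(478834 + 691850\right)} = - 4 \left(- \frac{2356355}{-566468 - 1312417541196}\right) = - 4 \left(- \frac{2356355}{-1312418107664}\right) = - 4 \left(\left(-2356355\right) \left(- \frac{1}{1312418107664}\right)\right) = \left(-4\right) \frac{2356355}{1312418107664} = - \frac{2356355}{328104526916} \approx -7.1817 \cdot 10^{-6}$)
$Q = 10865727041440$ ($Q = 5 - \left(-2033227 - 1033662\right) \left(1557975 + 1984940\right) = 5 - \left(-3066889\right) 3542915 = 5 - -10865727041435 = 5 + 10865727041435 = 10865727041440$)
$l + Q = - \frac{2356355}{328104526916} + 10865727041440 = \frac{3565094230530059525042685}{328104526916}$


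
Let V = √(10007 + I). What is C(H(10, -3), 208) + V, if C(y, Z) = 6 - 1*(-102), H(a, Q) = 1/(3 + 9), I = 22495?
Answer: 108 + √32502 ≈ 288.28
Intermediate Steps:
H(a, Q) = 1/12
C(y, Z) = 108 (C(y, Z) = 6 + 102 = 108)
V = √32502 (V = √(10007 + 22495) = √32502 ≈ 180.28)
C(H(10, -3), 208) + V = 108 + √32502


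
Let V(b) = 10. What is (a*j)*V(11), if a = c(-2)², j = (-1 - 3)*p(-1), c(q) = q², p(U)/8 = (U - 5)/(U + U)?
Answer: -15360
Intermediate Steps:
p(U) = 4*(-5 + U)/U (p(U) = 8*((U - 5)/(U + U)) = 8*((-5 + U)/((2*U))) = 8*((-5 + U)*(1/(2*U))) = 8*((-5 + U)/(2*U)) = 4*(-5 + U)/U)
j = -96 (j = (-1 - 3)*(4 - 20/(-1)) = -4*(4 - 20*(-1)) = -4*(4 + 20) = -4*24 = -96)
a = 16 (a = ((-2)²)² = 4² = 16)
(a*j)*V(11) = (16*(-96))*10 = -1536*10 = -15360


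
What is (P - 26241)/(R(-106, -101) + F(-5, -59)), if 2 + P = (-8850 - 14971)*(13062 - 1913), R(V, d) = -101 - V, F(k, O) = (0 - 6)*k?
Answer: -37943796/5 ≈ -7.5888e+6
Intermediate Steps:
F(k, O) = -6*k
P = -265580331 (P = -2 + (-8850 - 14971)*(13062 - 1913) = -2 - 23821*11149 = -2 - 265580329 = -265580331)
(P - 26241)/(R(-106, -101) + F(-5, -59)) = (-265580331 - 26241)/((-101 - 1*(-106)) - 6*(-5)) = -265606572/((-101 + 106) + 30) = -265606572/(5 + 30) = -265606572/35 = -265606572*1/35 = -37943796/5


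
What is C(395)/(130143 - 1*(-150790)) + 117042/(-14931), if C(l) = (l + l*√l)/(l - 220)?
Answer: -54801544141/6991017705 + 79*√395/9832655 ≈ -7.8387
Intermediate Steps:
C(l) = (l + l^(3/2))/(-220 + l)
C(395)/(130143 - 1*(-150790)) + 117042/(-14931) = ((395 + 395^(3/2))/(-220 + 395))/(130143 - 1*(-150790)) + 117042/(-14931) = ((395 + 395*√395)/175)/(130143 + 150790) + 117042*(-1/14931) = ((395 + 395*√395)/175)/280933 - 39014/4977 = (79/35 + 79*√395/35)*(1/280933) - 39014/4977 = (79/9832655 + 79*√395/9832655) - 39014/4977 = -54801544141/6991017705 + 79*√395/9832655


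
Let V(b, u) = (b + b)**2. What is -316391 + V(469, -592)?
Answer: 563453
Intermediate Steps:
V(b, u) = 4*b**2 (V(b, u) = (2*b)**2 = 4*b**2)
-316391 + V(469, -592) = -316391 + 4*469**2 = -316391 + 4*219961 = -316391 + 879844 = 563453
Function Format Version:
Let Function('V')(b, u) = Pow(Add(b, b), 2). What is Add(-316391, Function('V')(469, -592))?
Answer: 563453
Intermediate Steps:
Function('V')(b, u) = Mul(4, Pow(b, 2)) (Function('V')(b, u) = Pow(Mul(2, b), 2) = Mul(4, Pow(b, 2)))
Add(-316391, Function('V')(469, -592)) = Add(-316391, Mul(4, Pow(469, 2))) = Add(-316391, Mul(4, 219961)) = Add(-316391, 879844) = 563453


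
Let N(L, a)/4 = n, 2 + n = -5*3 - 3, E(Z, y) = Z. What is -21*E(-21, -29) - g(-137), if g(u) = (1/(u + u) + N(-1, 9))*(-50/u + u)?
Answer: -393784941/37538 ≈ -10490.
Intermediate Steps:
n = -20 (n = -2 + (-5*3 - 3) = -2 + (-15 - 3) = -2 - 18 = -20)
N(L, a) = -80 (N(L, a) = 4*(-20) = -80)
g(u) = (-80 + 1/(2*u))*(u - 50/u) (g(u) = (1/(u + u) - 80)*(-50/u + u) = (1/(2*u) - 80)*(u - 50/u) = (-80 + 1/(2*u))*(u - 50/u))
-21*E(-21, -29) - g(-137) = -21*(-21) - (½ - 80*(-137) - 25/(-137)² + 4000/(-137)) = 441 - (½ + 10960 - 25*1/18769 + 4000*(-1/137)) = 441 - (½ + 10960 - 25/18769 - 4000/137) = 441 - 1*410339199/37538 = 441 - 410339199/37538 = -393784941/37538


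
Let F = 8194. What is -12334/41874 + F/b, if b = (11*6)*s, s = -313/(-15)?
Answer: 58237352/10298013 ≈ 5.6552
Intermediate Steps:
s = 313/15 (s = -313*(-1/15) = 313/15 ≈ 20.867)
b = 6886/5 (b = (11*6)*(313/15) = 66*(313/15) = 6886/5 ≈ 1377.2)
-12334/41874 + F/b = -12334/41874 + 8194/(6886/5) = -12334*1/41874 + 8194*(5/6886) = -881/2991 + 20485/3443 = 58237352/10298013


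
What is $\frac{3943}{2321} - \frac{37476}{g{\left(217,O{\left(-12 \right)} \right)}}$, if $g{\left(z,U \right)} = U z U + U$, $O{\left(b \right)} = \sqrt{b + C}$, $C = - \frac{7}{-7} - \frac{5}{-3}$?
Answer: $\frac{61823974981}{3060226895} + \frac{56214 i \sqrt{21}}{9229465} \approx 20.202 + 0.027911 i$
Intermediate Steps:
$C = \frac{8}{3}$ ($C = \left(-7\right) \left(- \frac{1}{7}\right) - - \frac{5}{3} = 1 + \frac{5}{3} = \frac{8}{3} \approx 2.6667$)
$O{\left(b \right)} = \sqrt{\frac{8}{3} + b}$ ($O{\left(b \right)} = \sqrt{b + \frac{8}{3}} = \sqrt{\frac{8}{3} + b}$)
$g{\left(z,U \right)} = U + z U^{2}$ ($g{\left(z,U \right)} = z U^{2} + U = U + z U^{2}$)
$\frac{3943}{2321} - \frac{37476}{g{\left(217,O{\left(-12 \right)} \right)}} = \frac{3943}{2321} - \frac{37476}{\frac{\sqrt{24 + 9 \left(-12\right)}}{3} \left(1 + \frac{\sqrt{24 + 9 \left(-12\right)}}{3} \cdot 217\right)} = 3943 \cdot \frac{1}{2321} - \frac{37476}{\frac{\sqrt{24 - 108}}{3} \left(1 + \frac{\sqrt{24 - 108}}{3} \cdot 217\right)} = \frac{3943}{2321} - \frac{37476}{\frac{\sqrt{-84}}{3} \left(1 + \frac{\sqrt{-84}}{3} \cdot 217\right)} = \frac{3943}{2321} - \frac{37476}{\frac{2 i \sqrt{21}}{3} \left(1 + \frac{2 i \sqrt{21}}{3} \cdot 217\right)} = \frac{3943}{2321} - \frac{37476}{\frac{2 i \sqrt{21}}{3} \left(1 + \frac{434 i \sqrt{21}}{3}\right)} = \frac{3943}{2321} - \frac{37476}{\frac{2}{3} i \sqrt{21} \left(1 + \frac{434 i \sqrt{21}}{3}\right)} = \frac{3943}{2321} - 37476 \left(- \frac{i \sqrt{21}}{14 \left(1 + \frac{434 i \sqrt{21}}{3}\right)}\right) = \frac{3943}{2321} + \frac{18738 i \sqrt{21}}{7 \left(1 + \frac{434 i \sqrt{21}}{3}\right)}$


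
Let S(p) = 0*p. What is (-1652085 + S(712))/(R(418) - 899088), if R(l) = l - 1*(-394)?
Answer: 1652085/898276 ≈ 1.8392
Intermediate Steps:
S(p) = 0
R(l) = 394 + l (R(l) = l + 394 = 394 + l)
(-1652085 + S(712))/(R(418) - 899088) = (-1652085 + 0)/((394 + 418) - 899088) = -1652085/(812 - 899088) = -1652085/(-898276) = -1652085*(-1/898276) = 1652085/898276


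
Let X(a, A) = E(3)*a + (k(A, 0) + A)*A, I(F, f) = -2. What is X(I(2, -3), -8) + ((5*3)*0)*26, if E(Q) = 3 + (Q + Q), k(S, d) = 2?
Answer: 30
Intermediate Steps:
E(Q) = 3 + 2*Q
X(a, A) = 9*a + A*(2 + A) (X(a, A) = (3 + 2*3)*a + (2 + A)*A = (3 + 6)*a + A*(2 + A) = 9*a + A*(2 + A))
X(I(2, -3), -8) + ((5*3)*0)*26 = ((-8)² + 2*(-8) + 9*(-2)) + ((5*3)*0)*26 = (64 - 16 - 18) + (15*0)*26 = 30 + 0*26 = 30 + 0 = 30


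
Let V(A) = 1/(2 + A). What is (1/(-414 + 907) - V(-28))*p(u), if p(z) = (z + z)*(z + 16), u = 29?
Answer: 23355/221 ≈ 105.68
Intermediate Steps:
p(z) = 2*z*(16 + z) (p(z) = (2*z)*(16 + z) = 2*z*(16 + z))
(1/(-414 + 907) - V(-28))*p(u) = (1/(-414 + 907) - 1/(2 - 28))*(2*29*(16 + 29)) = (1/493 - 1/(-26))*(2*29*45) = (1/493 - 1*(-1/26))*2610 = (1/493 + 1/26)*2610 = (519/12818)*2610 = 23355/221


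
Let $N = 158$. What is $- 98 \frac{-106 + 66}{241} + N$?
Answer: $\frac{41998}{241} \approx 174.27$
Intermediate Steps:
$- 98 \frac{-106 + 66}{241} + N = - 98 \frac{-106 + 66}{241} + 158 = - 98 \left(\left(-40\right) \frac{1}{241}\right) + 158 = \left(-98\right) \left(- \frac{40}{241}\right) + 158 = \frac{3920}{241} + 158 = \frac{41998}{241}$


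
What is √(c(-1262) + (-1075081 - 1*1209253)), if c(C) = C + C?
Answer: I*√2286858 ≈ 1512.2*I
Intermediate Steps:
c(C) = 2*C
√(c(-1262) + (-1075081 - 1*1209253)) = √(2*(-1262) + (-1075081 - 1*1209253)) = √(-2524 + (-1075081 - 1209253)) = √(-2524 - 2284334) = √(-2286858) = I*√2286858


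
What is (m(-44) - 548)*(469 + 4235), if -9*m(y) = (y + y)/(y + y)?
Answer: -7734944/3 ≈ -2.5783e+6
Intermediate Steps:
m(y) = -1/9 (m(y) = -(y + y)/(9*(y + y)) = -2*y/(9*(2*y)) = -2*y*1/(2*y)/9 = -1/9*1 = -1/9)
(m(-44) - 548)*(469 + 4235) = (-1/9 - 548)*(469 + 4235) = -4933/9*4704 = -7734944/3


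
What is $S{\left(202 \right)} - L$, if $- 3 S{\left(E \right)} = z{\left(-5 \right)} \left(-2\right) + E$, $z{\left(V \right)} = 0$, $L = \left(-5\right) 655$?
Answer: $\frac{9623}{3} \approx 3207.7$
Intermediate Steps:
$L = -3275$
$S{\left(E \right)} = - \frac{E}{3}$ ($S{\left(E \right)} = - \frac{0 \left(-2\right) + E}{3} = - \frac{0 + E}{3} = - \frac{E}{3}$)
$S{\left(202 \right)} - L = \left(- \frac{1}{3}\right) 202 - -3275 = - \frac{202}{3} + 3275 = \frac{9623}{3}$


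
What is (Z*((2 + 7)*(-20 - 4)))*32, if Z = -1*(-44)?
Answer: -304128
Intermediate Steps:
Z = 44
(Z*((2 + 7)*(-20 - 4)))*32 = (44*((2 + 7)*(-20 - 4)))*32 = (44*(9*(-24)))*32 = (44*(-216))*32 = -9504*32 = -304128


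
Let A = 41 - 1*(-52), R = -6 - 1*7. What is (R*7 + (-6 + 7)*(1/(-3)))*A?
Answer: -8494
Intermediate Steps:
R = -13 (R = -6 - 7 = -13)
A = 93 (A = 41 + 52 = 93)
(R*7 + (-6 + 7)*(1/(-3)))*A = (-13*7 + (-6 + 7)*(1/(-3)))*93 = (-91 + 1*(1*(-1/3)))*93 = (-91 + 1*(-1/3))*93 = (-91 - 1/3)*93 = -274/3*93 = -8494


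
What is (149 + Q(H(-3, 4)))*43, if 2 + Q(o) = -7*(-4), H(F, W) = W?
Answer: 7525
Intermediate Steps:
Q(o) = 26 (Q(o) = -2 - 7*(-4) = -2 + 28 = 26)
(149 + Q(H(-3, 4)))*43 = (149 + 26)*43 = 175*43 = 7525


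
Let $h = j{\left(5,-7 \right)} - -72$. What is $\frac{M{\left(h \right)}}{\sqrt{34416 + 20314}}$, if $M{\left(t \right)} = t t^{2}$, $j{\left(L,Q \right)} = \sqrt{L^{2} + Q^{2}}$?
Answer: $\frac{\sqrt{54730} \left(72 + \sqrt{74}\right)^{3}}{54730} \approx 2238.4$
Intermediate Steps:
$h = 72 + \sqrt{74}$ ($h = \sqrt{5^{2} + \left(-7\right)^{2}} - -72 = \sqrt{25 + 49} + 72 = \sqrt{74} + 72 = 72 + \sqrt{74} \approx 80.602$)
$M{\left(t \right)} = t^{3}$
$\frac{M{\left(h \right)}}{\sqrt{34416 + 20314}} = \frac{\left(72 + \sqrt{74}\right)^{3}}{\sqrt{34416 + 20314}} = \frac{\left(72 + \sqrt{74}\right)^{3}}{\sqrt{54730}} = \left(72 + \sqrt{74}\right)^{3} \frac{\sqrt{54730}}{54730} = \frac{\sqrt{54730} \left(72 + \sqrt{74}\right)^{3}}{54730}$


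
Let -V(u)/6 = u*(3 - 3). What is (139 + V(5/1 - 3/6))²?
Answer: 19321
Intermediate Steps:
V(u) = 0 (V(u) = -6*u*(3 - 3) = -6*u*0 = -6*0 = 0)
(139 + V(5/1 - 3/6))² = (139 + 0)² = 139² = 19321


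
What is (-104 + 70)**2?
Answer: 1156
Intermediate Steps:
(-104 + 70)**2 = (-34)**2 = 1156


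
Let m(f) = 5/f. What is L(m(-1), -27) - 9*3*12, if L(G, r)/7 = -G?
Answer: -289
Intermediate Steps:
L(G, r) = -7*G (L(G, r) = 7*(-G) = -7*G)
L(m(-1), -27) - 9*3*12 = -35/(-1) - 9*3*12 = -35*(-1) - 27*12 = -7*(-5) - 324 = 35 - 324 = -289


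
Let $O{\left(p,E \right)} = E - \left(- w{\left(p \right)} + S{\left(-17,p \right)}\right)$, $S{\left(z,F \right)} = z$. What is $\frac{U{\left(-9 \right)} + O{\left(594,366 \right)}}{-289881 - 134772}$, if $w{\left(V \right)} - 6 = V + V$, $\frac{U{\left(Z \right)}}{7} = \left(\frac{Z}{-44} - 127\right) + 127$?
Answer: $- \frac{69451}{18684732} \approx -0.003717$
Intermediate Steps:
$U{\left(Z \right)} = - \frac{7 Z}{44}$ ($U{\left(Z \right)} = 7 \left(\left(\frac{Z}{-44} - 127\right) + 127\right) = 7 \left(\left(Z \left(- \frac{1}{44}\right) - 127\right) + 127\right) = 7 \left(\left(- \frac{Z}{44} - 127\right) + 127\right) = 7 \left(\left(-127 - \frac{Z}{44}\right) + 127\right) = 7 \left(- \frac{Z}{44}\right) = - \frac{7 Z}{44}$)
$w{\left(V \right)} = 6 + 2 V$ ($w{\left(V \right)} = 6 + \left(V + V\right) = 6 + 2 V$)
$O{\left(p,E \right)} = 23 + E + 2 p$ ($O{\left(p,E \right)} = E + \left(\left(6 + 2 p\right) - -17\right) = E + \left(\left(6 + 2 p\right) + 17\right) = E + \left(23 + 2 p\right) = 23 + E + 2 p$)
$\frac{U{\left(-9 \right)} + O{\left(594,366 \right)}}{-289881 - 134772} = \frac{\left(- \frac{7}{44}\right) \left(-9\right) + \left(23 + 366 + 2 \cdot 594\right)}{-289881 - 134772} = \frac{\frac{63}{44} + \left(23 + 366 + 1188\right)}{-424653} = \left(\frac{63}{44} + 1577\right) \left(- \frac{1}{424653}\right) = \frac{69451}{44} \left(- \frac{1}{424653}\right) = - \frac{69451}{18684732}$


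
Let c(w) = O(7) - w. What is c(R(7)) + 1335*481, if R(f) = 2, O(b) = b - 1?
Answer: 642139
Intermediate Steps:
O(b) = -1 + b
c(w) = 6 - w (c(w) = (-1 + 7) - w = 6 - w)
c(R(7)) + 1335*481 = (6 - 1*2) + 1335*481 = (6 - 2) + 642135 = 4 + 642135 = 642139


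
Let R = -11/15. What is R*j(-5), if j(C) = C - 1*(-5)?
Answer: 0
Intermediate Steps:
R = -11/15 (R = -11*1/15 = -11/15 ≈ -0.73333)
j(C) = 5 + C (j(C) = C + 5 = 5 + C)
R*j(-5) = -11*(5 - 5)/15 = -11/15*0 = 0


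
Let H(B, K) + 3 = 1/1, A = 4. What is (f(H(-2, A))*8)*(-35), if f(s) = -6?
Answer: 1680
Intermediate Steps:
H(B, K) = -2 (H(B, K) = -3 + 1/1 = -3 + 1 = -2)
(f(H(-2, A))*8)*(-35) = -6*8*(-35) = -48*(-35) = 1680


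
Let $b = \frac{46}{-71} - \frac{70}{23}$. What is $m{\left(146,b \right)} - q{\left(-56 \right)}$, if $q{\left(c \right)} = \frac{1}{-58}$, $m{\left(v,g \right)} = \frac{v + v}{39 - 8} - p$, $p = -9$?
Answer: $\frac{33149}{1798} \approx 18.437$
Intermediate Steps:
$b = - \frac{6028}{1633}$ ($b = 46 \left(- \frac{1}{71}\right) - \frac{70}{23} = - \frac{46}{71} - \frac{70}{23} = - \frac{6028}{1633} \approx -3.6914$)
$m{\left(v,g \right)} = 9 + \frac{2 v}{31}$ ($m{\left(v,g \right)} = \frac{v + v}{39 - 8} - -9 = \frac{2 v}{31} + 9 = 9 + \frac{2 v}{31}$)
$q{\left(c \right)} = - \frac{1}{58}$
$m{\left(146,b \right)} - q{\left(-56 \right)} = \left(9 + \frac{2}{31} \cdot 146\right) - - \frac{1}{58} = \left(9 + \frac{292}{31}\right) + \frac{1}{58} = \frac{571}{31} + \frac{1}{58} = \frac{33149}{1798}$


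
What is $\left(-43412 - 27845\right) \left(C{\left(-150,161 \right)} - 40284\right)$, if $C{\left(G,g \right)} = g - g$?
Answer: $2870516988$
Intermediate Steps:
$C{\left(G,g \right)} = 0$
$\left(-43412 - 27845\right) \left(C{\left(-150,161 \right)} - 40284\right) = \left(-43412 - 27845\right) \left(0 - 40284\right) = \left(-71257\right) \left(-40284\right) = 2870516988$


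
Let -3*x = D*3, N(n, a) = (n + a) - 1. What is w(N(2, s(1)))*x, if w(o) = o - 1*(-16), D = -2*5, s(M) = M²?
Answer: 180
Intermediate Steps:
D = -10
N(n, a) = -1 + a + n (N(n, a) = (a + n) - 1 = -1 + a + n)
x = 10 (x = -(-10)*3/3 = -⅓*(-30) = 10)
w(o) = 16 + o (w(o) = o + 16 = 16 + o)
w(N(2, s(1)))*x = (16 + (-1 + 1² + 2))*10 = (16 + (-1 + 1 + 2))*10 = (16 + 2)*10 = 18*10 = 180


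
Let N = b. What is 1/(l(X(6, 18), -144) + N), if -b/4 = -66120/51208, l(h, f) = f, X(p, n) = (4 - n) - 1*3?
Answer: -6401/888684 ≈ -0.0072028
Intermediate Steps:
X(p, n) = 1 - n (X(p, n) = (4 - n) - 3 = 1 - n)
b = 33060/6401 (b = -(-264480)/51208 = -4*(-8265/6401) = 33060/6401 ≈ 5.1648)
N = 33060/6401 ≈ 5.1648
1/(l(X(6, 18), -144) + N) = 1/(-144 + 33060/6401) = 1/(-888684/6401) = -6401/888684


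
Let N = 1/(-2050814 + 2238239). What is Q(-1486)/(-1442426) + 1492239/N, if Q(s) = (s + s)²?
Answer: 201710939440703083/721213 ≈ 2.7968e+11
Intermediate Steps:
Q(s) = 4*s² (Q(s) = (2*s)² = 4*s²)
N = 1/187425 ≈ 5.3355e-6
Q(-1486)/(-1442426) + 1492239/N = (4*(-1486)²)/(-1442426) + 1492239/(1/187425) = (4*2208196)*(-1/1442426) + 1492239*187425 = 8832784*(-1/1442426) + 279682894575 = -4416392/721213 + 279682894575 = 201710939440703083/721213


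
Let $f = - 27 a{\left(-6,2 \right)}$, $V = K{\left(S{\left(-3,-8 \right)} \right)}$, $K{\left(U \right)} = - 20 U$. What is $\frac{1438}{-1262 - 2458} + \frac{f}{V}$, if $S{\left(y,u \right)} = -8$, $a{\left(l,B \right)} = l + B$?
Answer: $\frac{1073}{3720} \approx 0.28844$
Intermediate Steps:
$a{\left(l,B \right)} = B + l$
$V = 160$ ($V = \left(-20\right) \left(-8\right) = 160$)
$f = 108$ ($f = - 27 \left(2 - 6\right) = \left(-27\right) \left(-4\right) = 108$)
$\frac{1438}{-1262 - 2458} + \frac{f}{V} = \frac{1438}{-1262 - 2458} + \frac{108}{160} = \frac{1438}{-3720} + 108 \cdot \frac{1}{160} = 1438 \left(- \frac{1}{3720}\right) + \frac{27}{40} = - \frac{719}{1860} + \frac{27}{40} = \frac{1073}{3720}$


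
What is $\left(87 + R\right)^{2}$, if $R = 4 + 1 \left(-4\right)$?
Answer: $7569$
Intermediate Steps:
$R = 0$ ($R = 4 - 4 = 0$)
$\left(87 + R\right)^{2} = \left(87 + 0\right)^{2} = 87^{2} = 7569$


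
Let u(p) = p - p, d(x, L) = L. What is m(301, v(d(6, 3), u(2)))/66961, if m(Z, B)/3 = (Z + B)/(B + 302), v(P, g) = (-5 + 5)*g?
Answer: 903/20222222 ≈ 4.4654e-5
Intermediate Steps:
u(p) = 0
v(P, g) = 0 (v(P, g) = 0*g = 0)
m(Z, B) = 3*(B + Z)/(302 + B) (m(Z, B) = 3*((Z + B)/(B + 302)) = 3*((B + Z)/(302 + B)) = 3*(B + Z)/(302 + B))
m(301, v(d(6, 3), u(2)))/66961 = (3*(0 + 301)/(302 + 0))/66961 = (3*301/302)*(1/66961) = (3*(1/302)*301)*(1/66961) = (903/302)*(1/66961) = 903/20222222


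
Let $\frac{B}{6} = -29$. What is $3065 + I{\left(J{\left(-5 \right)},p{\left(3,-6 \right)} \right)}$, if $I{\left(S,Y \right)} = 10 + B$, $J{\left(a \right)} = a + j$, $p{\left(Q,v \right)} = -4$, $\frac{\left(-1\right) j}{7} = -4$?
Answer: $2901$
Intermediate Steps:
$j = 28$ ($j = \left(-7\right) \left(-4\right) = 28$)
$B = -174$ ($B = 6 \left(-29\right) = -174$)
$J{\left(a \right)} = 28 + a$ ($J{\left(a \right)} = a + 28 = 28 + a$)
$I{\left(S,Y \right)} = -164$ ($I{\left(S,Y \right)} = 10 - 174 = -164$)
$3065 + I{\left(J{\left(-5 \right)},p{\left(3,-6 \right)} \right)} = 3065 - 164 = 2901$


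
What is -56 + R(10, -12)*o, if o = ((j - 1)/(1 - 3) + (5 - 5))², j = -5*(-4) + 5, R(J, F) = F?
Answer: -1784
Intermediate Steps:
j = 25 (j = 20 + 5 = 25)
o = 144 (o = ((25 - 1)/(1 - 3) + (5 - 5))² = (24/(-2) + 0)² = (24*(-½) + 0)² = (-12 + 0)² = (-12)² = 144)
-56 + R(10, -12)*o = -56 - 12*144 = -56 - 1728 = -1784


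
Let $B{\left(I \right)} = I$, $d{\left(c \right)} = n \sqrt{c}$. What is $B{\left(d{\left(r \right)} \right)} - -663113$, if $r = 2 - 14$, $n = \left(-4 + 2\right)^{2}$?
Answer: $663113 + 8 i \sqrt{3} \approx 6.6311 \cdot 10^{5} + 13.856 i$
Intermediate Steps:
$n = 4$ ($n = \left(-2\right)^{2} = 4$)
$r = -12$ ($r = 2 - 14 = -12$)
$d{\left(c \right)} = 4 \sqrt{c}$
$B{\left(d{\left(r \right)} \right)} - -663113 = 4 \sqrt{-12} - -663113 = 4 \cdot 2 i \sqrt{3} + 663113 = 8 i \sqrt{3} + 663113 = 663113 + 8 i \sqrt{3}$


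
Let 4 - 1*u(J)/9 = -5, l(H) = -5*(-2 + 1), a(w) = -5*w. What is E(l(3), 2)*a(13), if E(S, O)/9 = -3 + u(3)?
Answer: -45630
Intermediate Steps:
l(H) = 5 (l(H) = -5*(-1) = 5)
u(J) = 81 (u(J) = 36 - 9*(-5) = 36 + 45 = 81)
E(S, O) = 702 (E(S, O) = 9*(-3 + 81) = 9*78 = 702)
E(l(3), 2)*a(13) = 702*(-5*13) = 702*(-65) = -45630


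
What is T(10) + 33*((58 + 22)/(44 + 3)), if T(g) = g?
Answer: 3110/47 ≈ 66.170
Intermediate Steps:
T(10) + 33*((58 + 22)/(44 + 3)) = 10 + 33*((58 + 22)/(44 + 3)) = 10 + 33*(80/47) = 10 + 2640/47 = 3110/47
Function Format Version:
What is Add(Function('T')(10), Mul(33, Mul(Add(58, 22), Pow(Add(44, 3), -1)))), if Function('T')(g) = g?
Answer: Rational(3110, 47) ≈ 66.170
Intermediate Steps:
Add(Function('T')(10), Mul(33, Mul(Add(58, 22), Pow(Add(44, 3), -1)))) = Add(10, Mul(33, Mul(Add(58, 22), Pow(Add(44, 3), -1)))) = Add(10, Mul(33, Mul(80, Pow(47, -1)))) = Add(10, Mul(33, Mul(80, Rational(1, 47)))) = Add(10, Mul(33, Rational(80, 47))) = Add(10, Rational(2640, 47)) = Rational(3110, 47)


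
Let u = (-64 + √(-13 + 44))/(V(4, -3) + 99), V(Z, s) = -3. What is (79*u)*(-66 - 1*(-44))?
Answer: 3476/3 - 869*√31/48 ≈ 1057.9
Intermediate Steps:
u = -⅔ + √31/96 (u = (-64 + √(-13 + 44))/(-3 + 99) = (-64 + √31)/96 = (-64 + √31)*(1/96) = -⅔ + √31/96 ≈ -0.60867)
(79*u)*(-66 - 1*(-44)) = (79*(-⅔ + √31/96))*(-66 - 1*(-44)) = (-158/3 + 79*√31/96)*(-66 + 44) = (-158/3 + 79*√31/96)*(-22) = 3476/3 - 869*√31/48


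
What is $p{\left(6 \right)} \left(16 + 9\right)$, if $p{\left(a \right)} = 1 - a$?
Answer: $-125$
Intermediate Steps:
$p{\left(6 \right)} \left(16 + 9\right) = \left(1 - 6\right) \left(16 + 9\right) = \left(1 - 6\right) 25 = \left(-5\right) 25 = -125$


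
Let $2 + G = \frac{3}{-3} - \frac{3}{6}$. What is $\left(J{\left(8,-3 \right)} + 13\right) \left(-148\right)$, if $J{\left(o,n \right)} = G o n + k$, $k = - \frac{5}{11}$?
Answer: $- \frac{157176}{11} \approx -14289.0$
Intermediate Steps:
$k = - \frac{5}{11}$ ($k = \left(-5\right) \frac{1}{11} = - \frac{5}{11} \approx -0.45455$)
$G = - \frac{7}{2}$ ($G = -2 + \left(\frac{3}{-3} - \frac{3}{6}\right) = -2 + \left(3 \left(- \frac{1}{3}\right) - \frac{1}{2}\right) = -2 - \frac{3}{2} = - \frac{7}{2} \approx -3.5$)
$J{\left(o,n \right)} = - \frac{5}{11} - \frac{7 n o}{2}$ ($J{\left(o,n \right)} = - \frac{7 o}{2} n - \frac{5}{11} = - \frac{7 n o}{2} - \frac{5}{11} = - \frac{5}{11} - \frac{7 n o}{2}$)
$\left(J{\left(8,-3 \right)} + 13\right) \left(-148\right) = \left(\left(- \frac{5}{11} - \left(- \frac{21}{2}\right) 8\right) + 13\right) \left(-148\right) = \left(\left(- \frac{5}{11} + 84\right) + 13\right) \left(-148\right) = \left(\frac{919}{11} + 13\right) \left(-148\right) = \frac{1062}{11} \left(-148\right) = - \frac{157176}{11}$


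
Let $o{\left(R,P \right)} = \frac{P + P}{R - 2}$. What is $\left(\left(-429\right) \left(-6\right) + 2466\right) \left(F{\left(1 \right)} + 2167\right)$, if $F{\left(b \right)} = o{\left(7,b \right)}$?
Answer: $10923696$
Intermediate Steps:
$o{\left(R,P \right)} = \frac{2 P}{-2 + R}$
$F{\left(b \right)} = \frac{2 b}{5}$ ($F{\left(b \right)} = \frac{2 b}{-2 + 7} = \frac{2 b}{5}$)
$\left(\left(-429\right) \left(-6\right) + 2466\right) \left(F{\left(1 \right)} + 2167\right) = \left(\left(-429\right) \left(-6\right) + 2466\right) \left(\frac{2}{5} \cdot 1 + 2167\right) = \left(2574 + 2466\right) \left(\frac{2}{5} + 2167\right) = 5040 \cdot \frac{10837}{5} = 10923696$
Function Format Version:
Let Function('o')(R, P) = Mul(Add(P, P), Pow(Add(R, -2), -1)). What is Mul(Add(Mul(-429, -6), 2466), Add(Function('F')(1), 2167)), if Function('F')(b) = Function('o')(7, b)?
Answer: 10923696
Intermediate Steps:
Function('o')(R, P) = Mul(2, P, Pow(Add(-2, R), -1)) (Function('o')(R, P) = Mul(Mul(2, P), Pow(Add(-2, R), -1)) = Mul(2, P, Pow(Add(-2, R), -1)))
Function('F')(b) = Mul(Rational(2, 5), b) (Function('F')(b) = Mul(2, b, Pow(Add(-2, 7), -1)) = Mul(2, b, Pow(5, -1)) = Mul(2, b, Rational(1, 5)) = Mul(Rational(2, 5), b))
Mul(Add(Mul(-429, -6), 2466), Add(Function('F')(1), 2167)) = Mul(Add(Mul(-429, -6), 2466), Add(Mul(Rational(2, 5), 1), 2167)) = Mul(Add(2574, 2466), Add(Rational(2, 5), 2167)) = Mul(5040, Rational(10837, 5)) = 10923696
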